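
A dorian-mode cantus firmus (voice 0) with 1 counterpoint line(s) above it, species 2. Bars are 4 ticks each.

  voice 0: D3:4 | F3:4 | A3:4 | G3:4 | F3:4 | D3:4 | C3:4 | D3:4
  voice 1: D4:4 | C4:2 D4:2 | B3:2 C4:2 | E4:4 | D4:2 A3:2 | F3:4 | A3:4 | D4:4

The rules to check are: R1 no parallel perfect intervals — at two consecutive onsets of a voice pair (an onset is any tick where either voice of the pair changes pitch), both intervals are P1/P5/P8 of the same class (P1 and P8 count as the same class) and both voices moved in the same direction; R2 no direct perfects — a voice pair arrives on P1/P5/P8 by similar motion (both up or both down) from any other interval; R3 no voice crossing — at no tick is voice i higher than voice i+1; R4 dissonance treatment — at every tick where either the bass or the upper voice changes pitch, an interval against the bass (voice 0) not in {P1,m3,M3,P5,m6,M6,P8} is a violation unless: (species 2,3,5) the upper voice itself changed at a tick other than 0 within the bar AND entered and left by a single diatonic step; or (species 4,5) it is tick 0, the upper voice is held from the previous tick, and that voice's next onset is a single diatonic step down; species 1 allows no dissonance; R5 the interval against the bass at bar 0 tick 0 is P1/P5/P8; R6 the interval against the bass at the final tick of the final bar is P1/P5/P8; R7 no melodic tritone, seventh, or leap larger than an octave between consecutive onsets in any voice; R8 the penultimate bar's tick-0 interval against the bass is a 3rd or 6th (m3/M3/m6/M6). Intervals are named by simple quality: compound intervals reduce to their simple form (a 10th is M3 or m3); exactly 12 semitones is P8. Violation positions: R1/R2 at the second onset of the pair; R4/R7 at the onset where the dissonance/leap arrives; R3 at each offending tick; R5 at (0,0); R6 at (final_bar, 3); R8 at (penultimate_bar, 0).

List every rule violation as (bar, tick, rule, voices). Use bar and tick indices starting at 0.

bar 0: v0=D3 v1=D4 downbeat P8
bar 1: v0=F3 v1=C4 downbeat P5
bar 2: v0=A3 v1=B3 downbeat M2
bar 3: v0=G3 v1=E4 downbeat M6
bar 4: v0=F3 v1=D4 downbeat M6
bar 5: v0=D3 v1=F3 downbeat m3
bar 6: v0=C3 v1=A3 downbeat M6
bar 7: v0=D3 v1=D4 downbeat P8
  -> R4 @ bar 2 tick 0 v(0, 1): A3/B3 M2 untreated
  -> R2 @ bar 7 tick 0 v(0, 1): C3/A3 M6 -> D3/D4 P8 similar

(2, 0, R4, (0, 1))
(7, 0, R2, (0, 1))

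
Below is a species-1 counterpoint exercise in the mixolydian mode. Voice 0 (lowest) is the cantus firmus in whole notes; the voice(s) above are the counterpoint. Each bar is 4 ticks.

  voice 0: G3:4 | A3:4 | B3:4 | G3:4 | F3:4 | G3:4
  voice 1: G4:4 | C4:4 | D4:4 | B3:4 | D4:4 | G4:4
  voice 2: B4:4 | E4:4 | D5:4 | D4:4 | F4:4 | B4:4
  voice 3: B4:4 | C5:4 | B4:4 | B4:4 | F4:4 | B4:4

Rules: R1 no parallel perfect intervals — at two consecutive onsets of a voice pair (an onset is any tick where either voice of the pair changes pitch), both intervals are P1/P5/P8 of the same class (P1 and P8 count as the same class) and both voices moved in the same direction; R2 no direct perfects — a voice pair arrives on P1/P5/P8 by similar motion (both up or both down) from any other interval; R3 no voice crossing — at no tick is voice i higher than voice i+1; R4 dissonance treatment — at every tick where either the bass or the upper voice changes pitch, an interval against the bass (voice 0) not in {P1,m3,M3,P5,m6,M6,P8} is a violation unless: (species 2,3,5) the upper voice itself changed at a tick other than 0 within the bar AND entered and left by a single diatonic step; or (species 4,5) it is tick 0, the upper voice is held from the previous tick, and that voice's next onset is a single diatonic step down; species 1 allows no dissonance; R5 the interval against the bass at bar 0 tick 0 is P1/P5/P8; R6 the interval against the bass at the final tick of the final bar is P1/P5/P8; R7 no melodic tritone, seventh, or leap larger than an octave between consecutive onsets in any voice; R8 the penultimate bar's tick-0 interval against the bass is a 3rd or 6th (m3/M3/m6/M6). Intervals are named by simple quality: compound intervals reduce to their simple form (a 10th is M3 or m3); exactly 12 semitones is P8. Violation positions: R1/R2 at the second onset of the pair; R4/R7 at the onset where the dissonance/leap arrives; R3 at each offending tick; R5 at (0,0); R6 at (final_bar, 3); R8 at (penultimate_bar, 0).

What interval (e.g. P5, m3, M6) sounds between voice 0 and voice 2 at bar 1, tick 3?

P5

voice 0=A3 voice 2=E4 -> P5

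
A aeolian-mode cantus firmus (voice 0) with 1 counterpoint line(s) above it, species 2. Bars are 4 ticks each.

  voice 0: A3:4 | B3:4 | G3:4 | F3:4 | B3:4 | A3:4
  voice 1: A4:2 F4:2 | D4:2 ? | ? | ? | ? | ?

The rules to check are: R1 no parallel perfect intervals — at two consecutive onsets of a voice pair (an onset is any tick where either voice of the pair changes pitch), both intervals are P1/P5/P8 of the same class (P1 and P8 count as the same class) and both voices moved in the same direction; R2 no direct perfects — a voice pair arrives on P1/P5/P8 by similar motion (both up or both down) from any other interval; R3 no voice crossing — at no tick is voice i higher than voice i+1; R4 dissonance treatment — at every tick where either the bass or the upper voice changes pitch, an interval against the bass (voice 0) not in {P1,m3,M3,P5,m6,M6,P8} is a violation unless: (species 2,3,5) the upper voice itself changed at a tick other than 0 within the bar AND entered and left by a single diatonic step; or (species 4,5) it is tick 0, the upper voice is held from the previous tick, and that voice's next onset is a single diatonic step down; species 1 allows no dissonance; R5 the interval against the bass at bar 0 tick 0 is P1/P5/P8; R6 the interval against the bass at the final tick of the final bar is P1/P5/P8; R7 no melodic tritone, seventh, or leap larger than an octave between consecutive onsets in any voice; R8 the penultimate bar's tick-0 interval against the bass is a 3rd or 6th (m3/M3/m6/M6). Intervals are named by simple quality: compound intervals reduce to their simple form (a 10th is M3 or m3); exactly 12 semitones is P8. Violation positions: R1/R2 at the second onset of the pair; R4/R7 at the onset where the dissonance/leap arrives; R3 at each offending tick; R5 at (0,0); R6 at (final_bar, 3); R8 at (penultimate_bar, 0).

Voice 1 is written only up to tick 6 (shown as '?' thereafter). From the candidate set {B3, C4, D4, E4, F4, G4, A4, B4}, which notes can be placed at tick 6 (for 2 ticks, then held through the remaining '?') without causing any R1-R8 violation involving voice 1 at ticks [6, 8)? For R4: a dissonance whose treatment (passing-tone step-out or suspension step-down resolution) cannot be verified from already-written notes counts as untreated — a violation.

B3: legal
C4: violates R4
D4: legal
E4: violates R4
F4: violates R4
G4: legal
A4: violates R4
B4: legal

{B3, B4, D4, G4}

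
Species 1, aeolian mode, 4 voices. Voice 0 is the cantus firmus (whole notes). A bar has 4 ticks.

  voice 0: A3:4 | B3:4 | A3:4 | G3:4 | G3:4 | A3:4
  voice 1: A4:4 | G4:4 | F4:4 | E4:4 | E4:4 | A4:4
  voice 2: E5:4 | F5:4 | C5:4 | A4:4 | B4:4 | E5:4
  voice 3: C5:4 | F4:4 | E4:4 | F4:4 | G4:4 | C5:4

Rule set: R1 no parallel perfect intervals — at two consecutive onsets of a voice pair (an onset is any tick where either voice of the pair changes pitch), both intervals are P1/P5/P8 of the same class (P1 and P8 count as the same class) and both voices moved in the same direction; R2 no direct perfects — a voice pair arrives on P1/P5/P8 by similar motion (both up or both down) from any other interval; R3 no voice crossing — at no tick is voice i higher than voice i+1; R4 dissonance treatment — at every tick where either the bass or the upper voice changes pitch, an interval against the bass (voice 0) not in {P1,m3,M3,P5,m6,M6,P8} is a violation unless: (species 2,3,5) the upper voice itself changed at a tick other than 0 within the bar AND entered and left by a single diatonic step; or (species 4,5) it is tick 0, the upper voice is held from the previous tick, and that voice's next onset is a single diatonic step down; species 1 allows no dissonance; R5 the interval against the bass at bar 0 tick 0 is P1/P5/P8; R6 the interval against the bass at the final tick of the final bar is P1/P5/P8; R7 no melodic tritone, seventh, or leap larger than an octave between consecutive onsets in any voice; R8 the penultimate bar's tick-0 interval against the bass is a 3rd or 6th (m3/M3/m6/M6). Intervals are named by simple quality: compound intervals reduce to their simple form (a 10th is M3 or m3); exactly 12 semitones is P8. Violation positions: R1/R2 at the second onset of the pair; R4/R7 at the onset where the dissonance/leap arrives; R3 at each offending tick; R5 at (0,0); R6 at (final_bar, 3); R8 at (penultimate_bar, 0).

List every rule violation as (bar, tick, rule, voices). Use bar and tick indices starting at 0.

(0, 0, R3, (2, 3))
(0, 0, R5, (0, 3))
(0, 1, R3, (2, 3))
(0, 2, R3, (2, 3))
(0, 3, R3, (2, 3))
(1, 0, R3, (2, 3))
(1, 0, R4, (0, 2))
(1, 0, R4, (0, 3))
(1, 1, R3, (2, 3))
(1, 2, R3, (2, 3))
(1, 3, R3, (2, 3))
(2, 0, R2, (0, 3))
(2, 0, R2, (1, 2))
(2, 0, R3, (2, 3))
(2, 1, R3, (2, 3))
(2, 2, R3, (2, 3))
(2, 3, R3, (2, 3))
(3, 0, R3, (2, 3))
(3, 0, R4, (0, 2))
(3, 0, R4, (0, 3))
(3, 1, R3, (2, 3))
(3, 2, R3, (2, 3))
(3, 3, R3, (2, 3))
(4, 0, R3, (2, 3))
(4, 0, R8, (0, 3))
(4, 1, R3, (2, 3))
(4, 2, R3, (2, 3))
(4, 3, R3, (2, 3))
(5, 0, R1, (1, 2))
(5, 0, R2, (0, 1))
(5, 0, R2, (0, 2))
(5, 0, R3, (2, 3))
(5, 1, R3, (2, 3))
(5, 2, R3, (2, 3))
(5, 3, R3, (2, 3))
(5, 3, R6, (0, 3))

bar 0: v0=A3 v1=A4 v2=E5 v3=C5 downbeat m3
bar 1: v0=B3 v1=G4 v2=F5 v3=F4 downbeat TT
bar 2: v0=A3 v1=F4 v2=C5 v3=E4 downbeat P5
bar 3: v0=G3 v1=E4 v2=A4 v3=F4 downbeat m7
bar 4: v0=G3 v1=E4 v2=B4 v3=G4 downbeat P8
bar 5: v0=A3 v1=A4 v2=E5 v3=C5 downbeat m3
  -> R3 @ bar 0 tick 0 v(2, 3): E5 above C5
  -> R5 @ bar 0 tick 0 v(0, 3): opens on m3
  -> R3 @ bar 0 tick 1 v(2, 3): E5 above C5
  -> R3 @ bar 0 tick 2 v(2, 3): E5 above C5
  -> R3 @ bar 0 tick 3 v(2, 3): E5 above C5
  -> R3 @ bar 1 tick 0 v(2, 3): F5 above F4
  -> R4 @ bar 1 tick 0 v(0, 2): B3/F5 TT untreated
  -> R4 @ bar 1 tick 0 v(0, 3): B3/F4 TT untreated
  -> R3 @ bar 1 tick 1 v(2, 3): F5 above F4
  -> R3 @ bar 1 tick 2 v(2, 3): F5 above F4
  -> R3 @ bar 1 tick 3 v(2, 3): F5 above F4
  -> R2 @ bar 2 tick 0 v(0, 3): B3/F4 TT -> A3/E4 P5 similar
  -> R2 @ bar 2 tick 0 v(1, 2): G4/F5 m7 -> F4/C5 P5 similar
  -> R3 @ bar 2 tick 0 v(2, 3): C5 above E4
  -> R3 @ bar 2 tick 1 v(2, 3): C5 above E4
  -> R3 @ bar 2 tick 2 v(2, 3): C5 above E4
  -> R3 @ bar 2 tick 3 v(2, 3): C5 above E4
  -> R3 @ bar 3 tick 0 v(2, 3): A4 above F4
  -> R4 @ bar 3 tick 0 v(0, 2): G3/A4 M2 untreated
  -> R4 @ bar 3 tick 0 v(0, 3): G3/F4 m7 untreated
  -> R3 @ bar 3 tick 1 v(2, 3): A4 above F4
  -> R3 @ bar 3 tick 2 v(2, 3): A4 above F4
  -> R3 @ bar 3 tick 3 v(2, 3): A4 above F4
  -> R3 @ bar 4 tick 0 v(2, 3): B4 above G4
  -> R8 @ bar 4 tick 0 v(0, 3): penult P8 not 3rd/6th
  -> R3 @ bar 4 tick 1 v(2, 3): B4 above G4
  -> R3 @ bar 4 tick 2 v(2, 3): B4 above G4
  -> R3 @ bar 4 tick 3 v(2, 3): B4 above G4
  -> R1 @ bar 5 tick 0 v(1, 2): E4/B4 P5 -> A4/E5 P5 similar
  -> R2 @ bar 5 tick 0 v(0, 1): G3/E4 M6 -> A3/A4 P8 similar
  -> R2 @ bar 5 tick 0 v(0, 2): G3/B4 M3 -> A3/E5 P5 similar
  -> R3 @ bar 5 tick 0 v(2, 3): E5 above C5
  -> R3 @ bar 5 tick 1 v(2, 3): E5 above C5
  -> R3 @ bar 5 tick 2 v(2, 3): E5 above C5
  -> R3 @ bar 5 tick 3 v(2, 3): E5 above C5
  -> R6 @ bar 5 tick 3 v(0, 3): closes on m3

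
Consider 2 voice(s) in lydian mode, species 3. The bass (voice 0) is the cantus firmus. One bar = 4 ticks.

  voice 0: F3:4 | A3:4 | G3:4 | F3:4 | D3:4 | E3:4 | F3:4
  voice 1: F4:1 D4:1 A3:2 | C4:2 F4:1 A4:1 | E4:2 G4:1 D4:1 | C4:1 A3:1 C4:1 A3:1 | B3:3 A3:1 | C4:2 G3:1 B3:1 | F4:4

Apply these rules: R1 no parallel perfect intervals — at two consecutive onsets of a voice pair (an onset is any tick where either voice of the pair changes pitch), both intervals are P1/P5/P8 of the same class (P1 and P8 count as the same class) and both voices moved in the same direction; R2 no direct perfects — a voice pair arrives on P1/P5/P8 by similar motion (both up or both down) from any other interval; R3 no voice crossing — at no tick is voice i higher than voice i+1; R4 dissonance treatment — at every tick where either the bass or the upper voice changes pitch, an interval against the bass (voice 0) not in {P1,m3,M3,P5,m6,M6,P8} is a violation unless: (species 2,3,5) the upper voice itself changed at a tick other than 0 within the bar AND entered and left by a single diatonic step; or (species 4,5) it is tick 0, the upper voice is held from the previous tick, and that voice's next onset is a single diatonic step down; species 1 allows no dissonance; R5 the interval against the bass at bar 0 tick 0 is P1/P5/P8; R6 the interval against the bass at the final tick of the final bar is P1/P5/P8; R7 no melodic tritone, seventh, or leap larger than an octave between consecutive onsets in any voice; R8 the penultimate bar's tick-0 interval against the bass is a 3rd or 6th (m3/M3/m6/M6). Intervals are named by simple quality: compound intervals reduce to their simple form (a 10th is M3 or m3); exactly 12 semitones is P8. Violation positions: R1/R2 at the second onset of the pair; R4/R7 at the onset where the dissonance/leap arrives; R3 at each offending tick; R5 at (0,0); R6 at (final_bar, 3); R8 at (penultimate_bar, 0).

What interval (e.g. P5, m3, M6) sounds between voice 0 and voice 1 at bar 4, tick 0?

M6

voice 0=D3 voice 1=B3 -> M6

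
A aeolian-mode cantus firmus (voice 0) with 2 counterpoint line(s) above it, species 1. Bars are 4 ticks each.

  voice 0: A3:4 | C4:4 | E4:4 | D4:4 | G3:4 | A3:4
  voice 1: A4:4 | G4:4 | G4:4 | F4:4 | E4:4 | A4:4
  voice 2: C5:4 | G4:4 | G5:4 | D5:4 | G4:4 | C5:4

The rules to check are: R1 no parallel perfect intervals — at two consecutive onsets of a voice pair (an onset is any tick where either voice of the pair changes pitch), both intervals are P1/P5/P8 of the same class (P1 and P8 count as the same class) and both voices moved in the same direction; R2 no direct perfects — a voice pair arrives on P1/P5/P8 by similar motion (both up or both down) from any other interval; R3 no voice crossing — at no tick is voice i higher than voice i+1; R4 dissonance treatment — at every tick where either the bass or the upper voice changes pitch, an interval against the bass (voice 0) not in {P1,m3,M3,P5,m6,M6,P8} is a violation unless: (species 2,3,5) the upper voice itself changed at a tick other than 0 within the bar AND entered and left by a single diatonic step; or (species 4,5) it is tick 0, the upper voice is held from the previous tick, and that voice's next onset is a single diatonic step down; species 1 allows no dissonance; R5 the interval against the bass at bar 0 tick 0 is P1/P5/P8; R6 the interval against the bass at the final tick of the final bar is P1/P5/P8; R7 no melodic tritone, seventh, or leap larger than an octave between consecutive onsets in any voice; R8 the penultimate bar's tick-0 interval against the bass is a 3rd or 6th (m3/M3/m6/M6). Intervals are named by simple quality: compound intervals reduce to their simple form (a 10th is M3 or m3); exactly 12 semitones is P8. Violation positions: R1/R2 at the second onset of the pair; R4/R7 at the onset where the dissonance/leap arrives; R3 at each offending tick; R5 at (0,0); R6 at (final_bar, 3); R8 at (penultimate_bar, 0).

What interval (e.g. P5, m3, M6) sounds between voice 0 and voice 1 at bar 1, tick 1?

voice 0=C4 voice 1=G4 -> P5

P5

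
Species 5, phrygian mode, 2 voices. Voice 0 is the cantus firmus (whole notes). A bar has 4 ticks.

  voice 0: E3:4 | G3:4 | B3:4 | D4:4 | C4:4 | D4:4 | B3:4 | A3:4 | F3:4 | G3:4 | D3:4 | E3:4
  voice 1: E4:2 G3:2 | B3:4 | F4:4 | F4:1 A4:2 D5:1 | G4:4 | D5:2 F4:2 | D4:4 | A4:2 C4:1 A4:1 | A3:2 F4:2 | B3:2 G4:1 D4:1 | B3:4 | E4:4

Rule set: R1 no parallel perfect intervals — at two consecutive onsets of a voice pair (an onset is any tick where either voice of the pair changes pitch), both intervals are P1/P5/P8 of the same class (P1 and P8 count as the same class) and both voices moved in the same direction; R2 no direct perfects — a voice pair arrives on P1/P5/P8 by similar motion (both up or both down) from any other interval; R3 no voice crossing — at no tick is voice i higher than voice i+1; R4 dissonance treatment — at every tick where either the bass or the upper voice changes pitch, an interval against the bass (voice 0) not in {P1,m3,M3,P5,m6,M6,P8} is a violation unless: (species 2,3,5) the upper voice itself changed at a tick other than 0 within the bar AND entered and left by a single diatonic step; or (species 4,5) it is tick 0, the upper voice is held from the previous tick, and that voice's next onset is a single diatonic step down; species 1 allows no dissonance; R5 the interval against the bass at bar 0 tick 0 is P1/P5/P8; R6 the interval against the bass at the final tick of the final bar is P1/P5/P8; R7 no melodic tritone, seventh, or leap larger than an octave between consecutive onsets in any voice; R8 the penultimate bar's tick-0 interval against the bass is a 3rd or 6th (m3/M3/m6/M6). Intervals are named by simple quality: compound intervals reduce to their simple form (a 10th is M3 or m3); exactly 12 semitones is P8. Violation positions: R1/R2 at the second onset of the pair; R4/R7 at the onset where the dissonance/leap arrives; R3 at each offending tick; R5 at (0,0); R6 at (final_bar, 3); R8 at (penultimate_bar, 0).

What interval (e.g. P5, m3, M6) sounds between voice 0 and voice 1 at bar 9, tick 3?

voice 0=G3 voice 1=D4 -> P5

P5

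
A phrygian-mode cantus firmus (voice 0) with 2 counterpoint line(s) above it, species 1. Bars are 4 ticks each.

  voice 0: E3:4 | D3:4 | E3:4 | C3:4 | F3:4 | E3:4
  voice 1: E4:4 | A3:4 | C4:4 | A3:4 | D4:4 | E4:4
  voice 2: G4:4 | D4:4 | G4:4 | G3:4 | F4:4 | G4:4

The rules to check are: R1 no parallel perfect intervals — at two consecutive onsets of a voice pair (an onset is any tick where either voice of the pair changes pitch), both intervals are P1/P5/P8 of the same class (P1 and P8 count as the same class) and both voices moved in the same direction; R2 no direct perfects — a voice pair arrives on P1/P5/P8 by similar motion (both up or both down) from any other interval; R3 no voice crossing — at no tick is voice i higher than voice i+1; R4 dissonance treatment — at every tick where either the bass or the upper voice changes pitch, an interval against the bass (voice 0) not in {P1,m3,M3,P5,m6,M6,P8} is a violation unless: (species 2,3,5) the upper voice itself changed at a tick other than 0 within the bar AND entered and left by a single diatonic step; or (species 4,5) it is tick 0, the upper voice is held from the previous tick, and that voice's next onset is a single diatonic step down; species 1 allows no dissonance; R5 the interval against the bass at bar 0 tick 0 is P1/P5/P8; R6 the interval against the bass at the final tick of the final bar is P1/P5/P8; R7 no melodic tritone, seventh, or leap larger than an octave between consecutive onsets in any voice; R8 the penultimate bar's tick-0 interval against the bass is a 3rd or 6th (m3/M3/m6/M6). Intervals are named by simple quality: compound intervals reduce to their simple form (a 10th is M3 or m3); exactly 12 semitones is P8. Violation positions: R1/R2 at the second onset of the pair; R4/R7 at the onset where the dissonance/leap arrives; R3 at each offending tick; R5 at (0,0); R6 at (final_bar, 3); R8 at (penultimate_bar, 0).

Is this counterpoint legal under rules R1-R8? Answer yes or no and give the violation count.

No (13 violations)

bar 0: v0=E3 v1=E4 v2=G4 (m3)
bar 1: v0=D3 v1=A3 v2=D4 (P8)
bar 2: v0=E3 v1=C4 v2=G4 (m3)
bar 3: v0=C3 v1=A3 v2=G3 (P5)
bar 4: v0=F3 v1=D4 v2=F4 (P8)
bar 5: v0=E3 v1=E4 v2=G4 (m3)
  R5 @ bar0.0: opens on m3
  R2 @ bar1.0: E3/E4 P8 -> D3/A3 P5 similar
  R2 @ bar1.0: E3/G4 m3 -> D3/D4 P8 similar
  R2 @ bar2.0: A3/D4 P4 -> C4/G4 P5 similar
  R2 @ bar3.0: E3/G4 m3 -> C3/G3 P5 similar
  R3 @ bar3.0: A3 above G3
  R3 @ bar3.1: A3 above G3
  R3 @ bar3.2: A3 above G3
  R3 @ bar3.3: A3 above G3
  R2 @ bar4.0: C3/G3 P5 -> F3/F4 P8 similar
  R7 @ bar4.0: G3->F4 leap 10st
  R8 @ bar4.0: penult P8 not 3rd/6th
  R6 @ bar5.3: closes on m3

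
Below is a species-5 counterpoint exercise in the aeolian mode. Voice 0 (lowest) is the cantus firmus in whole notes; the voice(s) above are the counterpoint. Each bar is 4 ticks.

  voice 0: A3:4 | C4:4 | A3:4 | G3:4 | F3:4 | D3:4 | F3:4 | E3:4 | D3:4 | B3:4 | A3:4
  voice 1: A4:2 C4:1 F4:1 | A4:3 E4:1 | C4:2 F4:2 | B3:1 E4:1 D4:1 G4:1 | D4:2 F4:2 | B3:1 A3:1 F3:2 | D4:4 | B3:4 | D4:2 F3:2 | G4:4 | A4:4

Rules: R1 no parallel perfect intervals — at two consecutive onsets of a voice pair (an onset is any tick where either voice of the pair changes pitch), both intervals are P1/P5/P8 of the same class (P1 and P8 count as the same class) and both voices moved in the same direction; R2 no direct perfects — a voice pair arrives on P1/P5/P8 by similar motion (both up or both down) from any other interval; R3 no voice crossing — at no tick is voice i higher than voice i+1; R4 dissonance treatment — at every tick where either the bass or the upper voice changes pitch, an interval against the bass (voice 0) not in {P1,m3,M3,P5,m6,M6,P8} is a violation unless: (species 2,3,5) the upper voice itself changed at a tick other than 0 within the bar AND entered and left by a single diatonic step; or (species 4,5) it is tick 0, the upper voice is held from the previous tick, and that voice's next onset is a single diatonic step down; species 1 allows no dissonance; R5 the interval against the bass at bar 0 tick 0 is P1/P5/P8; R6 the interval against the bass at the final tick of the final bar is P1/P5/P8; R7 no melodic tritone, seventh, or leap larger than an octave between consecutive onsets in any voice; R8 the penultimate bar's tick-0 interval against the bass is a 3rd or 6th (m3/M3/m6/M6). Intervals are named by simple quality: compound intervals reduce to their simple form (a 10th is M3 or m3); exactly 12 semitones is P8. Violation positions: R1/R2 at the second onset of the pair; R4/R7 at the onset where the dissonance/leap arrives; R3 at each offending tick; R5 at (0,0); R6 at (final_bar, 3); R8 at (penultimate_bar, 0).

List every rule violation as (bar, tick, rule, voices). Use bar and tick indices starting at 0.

bar 0: v0=A3 v1=A4 downbeat P8
bar 1: v0=C4 v1=A4 downbeat M6
bar 2: v0=A3 v1=C4 downbeat m3
bar 3: v0=G3 v1=B3 downbeat M3
bar 4: v0=F3 v1=D4 downbeat M6
bar 5: v0=D3 v1=B3 downbeat M6
bar 6: v0=F3 v1=D4 downbeat M6
bar 7: v0=E3 v1=B3 downbeat P5
bar 8: v0=D3 v1=D4 downbeat P8
bar 9: v0=B3 v1=G4 downbeat m6
bar 10: v0=A3 v1=A4 downbeat P8
  -> R7 @ bar 3 tick 0 v(1,): F4->B3 leap 6st
  -> R7 @ bar 5 tick 0 v(1,): F4->B3 leap 6st
  -> R2 @ bar 7 tick 0 v(0, 1): F3/D4 M6 -> E3/B3 P5 similar
  -> R7 @ bar 9 tick 0 v(1,): F3->G4 leap 14st

(3, 0, R7, (1,))
(5, 0, R7, (1,))
(7, 0, R2, (0, 1))
(9, 0, R7, (1,))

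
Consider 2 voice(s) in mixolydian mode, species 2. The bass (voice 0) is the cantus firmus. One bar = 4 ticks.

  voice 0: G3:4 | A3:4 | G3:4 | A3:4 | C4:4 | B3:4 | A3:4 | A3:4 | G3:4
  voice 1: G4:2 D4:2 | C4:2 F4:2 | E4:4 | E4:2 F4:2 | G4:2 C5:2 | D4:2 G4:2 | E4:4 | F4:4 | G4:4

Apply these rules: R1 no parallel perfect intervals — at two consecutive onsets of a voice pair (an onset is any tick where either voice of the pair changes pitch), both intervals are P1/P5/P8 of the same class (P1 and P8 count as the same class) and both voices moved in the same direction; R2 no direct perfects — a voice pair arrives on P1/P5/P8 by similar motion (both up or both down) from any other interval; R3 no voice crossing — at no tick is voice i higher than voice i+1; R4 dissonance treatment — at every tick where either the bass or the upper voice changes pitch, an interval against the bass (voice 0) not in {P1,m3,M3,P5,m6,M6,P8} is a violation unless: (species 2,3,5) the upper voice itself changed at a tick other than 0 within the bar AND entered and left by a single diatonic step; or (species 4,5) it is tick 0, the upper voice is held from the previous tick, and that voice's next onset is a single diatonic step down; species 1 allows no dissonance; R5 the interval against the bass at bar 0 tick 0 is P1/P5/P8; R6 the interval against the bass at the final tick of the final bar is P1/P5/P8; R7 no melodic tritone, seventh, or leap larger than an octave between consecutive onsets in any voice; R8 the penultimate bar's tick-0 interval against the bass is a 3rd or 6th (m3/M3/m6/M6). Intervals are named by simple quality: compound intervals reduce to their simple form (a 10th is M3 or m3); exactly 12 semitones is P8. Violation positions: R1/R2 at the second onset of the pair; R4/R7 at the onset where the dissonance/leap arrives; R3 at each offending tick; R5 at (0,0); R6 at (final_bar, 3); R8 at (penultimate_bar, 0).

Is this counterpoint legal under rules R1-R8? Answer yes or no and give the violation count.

No (3 violations)

bar 0: v0=G3 v1=G4 (P8)
bar 1: v0=A3 v1=C4 (m3)
bar 2: v0=G3 v1=E4 (M6)
bar 3: v0=A3 v1=E4 (P5)
bar 4: v0=C4 v1=G4 (P5)
bar 5: v0=B3 v1=D4 (m3)
bar 6: v0=A3 v1=E4 (P5)
bar 7: v0=A3 v1=F4 (m6)
bar 8: v0=G3 v1=G4 (P8)
  R2 @ bar4.0: A3/F4 m6 -> C4/G4 P5 similar
  R7 @ bar5.0: C5->D4 leap 10st
  R2 @ bar6.0: B3/G4 m6 -> A3/E4 P5 similar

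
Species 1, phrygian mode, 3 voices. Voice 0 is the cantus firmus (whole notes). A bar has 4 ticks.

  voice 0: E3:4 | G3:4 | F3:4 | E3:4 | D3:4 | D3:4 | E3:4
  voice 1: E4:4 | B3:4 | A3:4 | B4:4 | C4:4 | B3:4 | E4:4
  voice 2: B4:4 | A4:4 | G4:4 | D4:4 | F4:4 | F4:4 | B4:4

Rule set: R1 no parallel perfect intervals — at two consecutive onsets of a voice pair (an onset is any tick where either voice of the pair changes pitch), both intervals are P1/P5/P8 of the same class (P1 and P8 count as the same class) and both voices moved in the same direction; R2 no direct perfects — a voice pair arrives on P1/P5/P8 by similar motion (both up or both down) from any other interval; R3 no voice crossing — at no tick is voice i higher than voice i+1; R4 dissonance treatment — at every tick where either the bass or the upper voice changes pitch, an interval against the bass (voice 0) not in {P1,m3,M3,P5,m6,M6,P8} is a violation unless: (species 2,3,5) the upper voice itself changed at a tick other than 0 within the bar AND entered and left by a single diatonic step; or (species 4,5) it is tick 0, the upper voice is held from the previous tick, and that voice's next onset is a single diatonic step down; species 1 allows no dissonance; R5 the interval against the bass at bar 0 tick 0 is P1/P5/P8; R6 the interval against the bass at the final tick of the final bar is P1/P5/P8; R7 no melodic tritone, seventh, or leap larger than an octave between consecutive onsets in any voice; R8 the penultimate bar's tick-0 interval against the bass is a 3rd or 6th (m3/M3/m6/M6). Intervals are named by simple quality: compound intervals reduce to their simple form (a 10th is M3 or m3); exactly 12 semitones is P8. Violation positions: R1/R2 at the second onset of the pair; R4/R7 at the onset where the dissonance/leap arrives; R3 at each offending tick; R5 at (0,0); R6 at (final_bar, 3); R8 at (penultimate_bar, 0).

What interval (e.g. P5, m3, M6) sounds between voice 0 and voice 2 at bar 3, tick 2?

m7

voice 0=E3 voice 2=D4 -> m7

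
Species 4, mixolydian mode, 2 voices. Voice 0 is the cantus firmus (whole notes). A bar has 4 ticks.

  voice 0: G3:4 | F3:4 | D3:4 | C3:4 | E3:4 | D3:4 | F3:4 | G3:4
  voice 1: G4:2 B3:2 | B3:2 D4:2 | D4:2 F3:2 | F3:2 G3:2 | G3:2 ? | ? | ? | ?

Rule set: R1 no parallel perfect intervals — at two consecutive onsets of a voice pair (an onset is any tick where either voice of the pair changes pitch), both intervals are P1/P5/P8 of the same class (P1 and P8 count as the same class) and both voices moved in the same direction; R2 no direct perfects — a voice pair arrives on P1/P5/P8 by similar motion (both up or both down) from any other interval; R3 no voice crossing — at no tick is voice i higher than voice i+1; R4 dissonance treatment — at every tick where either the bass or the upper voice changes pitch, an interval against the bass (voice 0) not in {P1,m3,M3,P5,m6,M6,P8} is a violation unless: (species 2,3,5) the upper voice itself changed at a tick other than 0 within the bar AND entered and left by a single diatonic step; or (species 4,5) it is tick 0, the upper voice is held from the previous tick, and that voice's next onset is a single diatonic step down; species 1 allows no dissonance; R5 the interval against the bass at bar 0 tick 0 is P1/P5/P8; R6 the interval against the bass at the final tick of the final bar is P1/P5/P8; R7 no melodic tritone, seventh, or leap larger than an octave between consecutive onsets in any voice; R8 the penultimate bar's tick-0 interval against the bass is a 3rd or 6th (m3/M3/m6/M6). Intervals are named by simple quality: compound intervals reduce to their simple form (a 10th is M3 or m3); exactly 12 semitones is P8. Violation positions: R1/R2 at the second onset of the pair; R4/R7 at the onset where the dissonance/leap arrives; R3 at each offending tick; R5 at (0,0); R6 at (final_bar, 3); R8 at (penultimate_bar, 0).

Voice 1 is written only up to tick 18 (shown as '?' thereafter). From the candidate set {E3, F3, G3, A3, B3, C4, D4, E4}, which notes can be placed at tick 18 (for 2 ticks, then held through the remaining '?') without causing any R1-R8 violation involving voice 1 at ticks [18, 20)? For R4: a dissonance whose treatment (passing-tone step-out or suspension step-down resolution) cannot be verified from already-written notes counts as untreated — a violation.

{B3, C4, E3, E4, G3}

E3: legal
F3: violates R4
G3: legal
A3: violates R4
B3: legal
C4: legal
D4: violates R4
E4: legal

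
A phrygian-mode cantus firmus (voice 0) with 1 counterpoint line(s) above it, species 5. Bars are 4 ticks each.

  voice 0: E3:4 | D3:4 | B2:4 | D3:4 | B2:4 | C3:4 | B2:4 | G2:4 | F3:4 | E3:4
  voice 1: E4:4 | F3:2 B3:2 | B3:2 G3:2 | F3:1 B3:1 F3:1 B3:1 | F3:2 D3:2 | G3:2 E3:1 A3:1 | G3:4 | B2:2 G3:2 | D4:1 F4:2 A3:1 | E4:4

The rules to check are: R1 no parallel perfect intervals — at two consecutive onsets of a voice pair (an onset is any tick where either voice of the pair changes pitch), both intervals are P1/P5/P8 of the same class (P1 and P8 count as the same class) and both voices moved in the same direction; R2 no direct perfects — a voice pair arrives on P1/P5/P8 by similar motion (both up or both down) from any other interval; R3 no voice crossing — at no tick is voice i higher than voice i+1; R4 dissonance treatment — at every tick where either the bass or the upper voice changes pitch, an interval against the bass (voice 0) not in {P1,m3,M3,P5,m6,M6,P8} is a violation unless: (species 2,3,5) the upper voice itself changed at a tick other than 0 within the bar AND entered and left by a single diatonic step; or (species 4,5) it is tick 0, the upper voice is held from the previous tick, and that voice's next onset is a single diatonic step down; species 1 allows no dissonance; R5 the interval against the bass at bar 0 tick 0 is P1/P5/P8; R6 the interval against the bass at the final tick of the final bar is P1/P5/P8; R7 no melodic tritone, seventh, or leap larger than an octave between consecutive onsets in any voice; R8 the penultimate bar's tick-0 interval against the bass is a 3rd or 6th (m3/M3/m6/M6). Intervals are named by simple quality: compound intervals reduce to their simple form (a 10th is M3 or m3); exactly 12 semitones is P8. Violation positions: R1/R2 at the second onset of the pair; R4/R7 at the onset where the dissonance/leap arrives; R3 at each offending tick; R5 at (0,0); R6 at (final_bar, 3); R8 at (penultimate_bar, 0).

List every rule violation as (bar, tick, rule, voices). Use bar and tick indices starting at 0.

bar 0: v0=E3 v1=E4 downbeat P8
bar 1: v0=D3 v1=F3 downbeat m3
bar 2: v0=B2 v1=B3 downbeat P8
bar 3: v0=D3 v1=F3 downbeat m3
bar 4: v0=B2 v1=F3 downbeat TT
bar 5: v0=C3 v1=G3 downbeat P5
bar 6: v0=B2 v1=G3 downbeat m6
bar 7: v0=G2 v1=B2 downbeat M3
bar 8: v0=F3 v1=D4 downbeat M6
bar 9: v0=E3 v1=E4 downbeat P8
  -> R7 @ bar 1 tick 0 v(1,): E4->F3 leap 11st
  -> R7 @ bar 1 tick 2 v(1,): F3->B3 leap 6st
  -> R7 @ bar 3 tick 1 v(1,): F3->B3 leap 6st
  -> R7 @ bar 3 tick 2 v(1,): B3->F3 leap 6st
  -> R7 @ bar 3 tick 3 v(1,): F3->B3 leap 6st
  -> R4 @ bar 4 tick 0 v(0, 1): B2/F3 TT untreated
  -> R7 @ bar 4 tick 0 v(1,): B3->F3 leap 6st
  -> R2 @ bar 5 tick 0 v(0, 1): B2/D3 m3 -> C3/G3 P5 similar
  -> R7 @ bar 8 tick 0 v(0,): G2->F3 leap 10st

(1, 0, R7, (1,))
(1, 2, R7, (1,))
(3, 1, R7, (1,))
(3, 2, R7, (1,))
(3, 3, R7, (1,))
(4, 0, R4, (0, 1))
(4, 0, R7, (1,))
(5, 0, R2, (0, 1))
(8, 0, R7, (0,))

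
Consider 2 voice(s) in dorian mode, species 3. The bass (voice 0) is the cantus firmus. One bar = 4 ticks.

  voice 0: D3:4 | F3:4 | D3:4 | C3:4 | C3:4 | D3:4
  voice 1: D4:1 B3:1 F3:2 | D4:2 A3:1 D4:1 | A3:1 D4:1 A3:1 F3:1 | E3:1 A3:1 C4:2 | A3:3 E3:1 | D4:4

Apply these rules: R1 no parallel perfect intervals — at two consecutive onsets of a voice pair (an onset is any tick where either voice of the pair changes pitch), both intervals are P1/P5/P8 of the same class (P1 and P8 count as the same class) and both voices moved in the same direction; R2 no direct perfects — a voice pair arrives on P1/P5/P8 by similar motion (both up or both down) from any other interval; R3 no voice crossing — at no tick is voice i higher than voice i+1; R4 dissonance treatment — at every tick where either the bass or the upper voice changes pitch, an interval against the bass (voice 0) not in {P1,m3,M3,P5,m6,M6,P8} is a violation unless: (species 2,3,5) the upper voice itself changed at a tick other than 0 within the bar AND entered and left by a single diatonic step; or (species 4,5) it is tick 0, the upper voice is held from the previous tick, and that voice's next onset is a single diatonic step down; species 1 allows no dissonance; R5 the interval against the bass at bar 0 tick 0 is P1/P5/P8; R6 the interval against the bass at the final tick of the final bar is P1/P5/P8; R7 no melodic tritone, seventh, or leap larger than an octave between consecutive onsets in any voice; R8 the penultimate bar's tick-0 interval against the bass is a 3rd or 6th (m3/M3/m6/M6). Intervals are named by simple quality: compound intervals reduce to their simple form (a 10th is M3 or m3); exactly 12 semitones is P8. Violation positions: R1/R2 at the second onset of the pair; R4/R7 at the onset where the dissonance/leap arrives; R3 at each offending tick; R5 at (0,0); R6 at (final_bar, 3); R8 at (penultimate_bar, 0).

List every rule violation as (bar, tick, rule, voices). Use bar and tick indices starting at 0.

(0, 2, R7, (1,))
(2, 0, R2, (0, 1))
(5, 0, R2, (0, 1))
(5, 0, R7, (1,))

bar 0: v0=D3 v1=D4 downbeat P8
bar 1: v0=F3 v1=D4 downbeat M6
bar 2: v0=D3 v1=A3 downbeat P5
bar 3: v0=C3 v1=E3 downbeat M3
bar 4: v0=C3 v1=A3 downbeat M6
bar 5: v0=D3 v1=D4 downbeat P8
  -> R7 @ bar 0 tick 2 v(1,): B3->F3 leap 6st
  -> R2 @ bar 2 tick 0 v(0, 1): F3/D4 M6 -> D3/A3 P5 similar
  -> R2 @ bar 5 tick 0 v(0, 1): C3/E3 M3 -> D3/D4 P8 similar
  -> R7 @ bar 5 tick 0 v(1,): E3->D4 leap 10st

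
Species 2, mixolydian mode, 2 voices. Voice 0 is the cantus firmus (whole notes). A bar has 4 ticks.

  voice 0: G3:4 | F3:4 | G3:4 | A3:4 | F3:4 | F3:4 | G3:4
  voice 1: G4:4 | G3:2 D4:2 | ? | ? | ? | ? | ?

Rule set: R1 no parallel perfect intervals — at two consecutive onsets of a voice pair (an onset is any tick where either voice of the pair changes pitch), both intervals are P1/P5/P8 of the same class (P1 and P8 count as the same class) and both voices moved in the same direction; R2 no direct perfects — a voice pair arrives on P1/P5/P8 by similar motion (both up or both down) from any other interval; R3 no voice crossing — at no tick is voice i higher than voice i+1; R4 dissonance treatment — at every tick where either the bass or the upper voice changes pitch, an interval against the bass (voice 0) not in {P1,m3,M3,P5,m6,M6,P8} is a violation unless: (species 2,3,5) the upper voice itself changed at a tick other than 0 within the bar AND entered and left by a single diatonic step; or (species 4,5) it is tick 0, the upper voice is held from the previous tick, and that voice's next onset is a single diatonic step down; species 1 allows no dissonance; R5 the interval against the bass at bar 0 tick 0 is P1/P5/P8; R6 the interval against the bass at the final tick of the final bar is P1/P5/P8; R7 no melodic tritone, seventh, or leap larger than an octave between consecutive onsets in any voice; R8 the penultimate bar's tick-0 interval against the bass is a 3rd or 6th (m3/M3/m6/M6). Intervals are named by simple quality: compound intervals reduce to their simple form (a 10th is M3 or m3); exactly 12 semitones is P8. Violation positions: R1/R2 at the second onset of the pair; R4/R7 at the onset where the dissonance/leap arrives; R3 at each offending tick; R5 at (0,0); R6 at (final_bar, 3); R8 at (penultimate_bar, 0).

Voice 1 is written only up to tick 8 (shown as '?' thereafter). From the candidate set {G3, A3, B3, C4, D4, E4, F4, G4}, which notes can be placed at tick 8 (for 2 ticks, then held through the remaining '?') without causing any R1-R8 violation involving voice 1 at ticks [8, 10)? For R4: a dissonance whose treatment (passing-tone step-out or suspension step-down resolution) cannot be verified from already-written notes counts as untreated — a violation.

G3: legal
A3: violates R4
B3: legal
C4: violates R4
D4: legal
E4: legal
F4: violates R4
G4: violates R2

{B3, D4, E4, G3}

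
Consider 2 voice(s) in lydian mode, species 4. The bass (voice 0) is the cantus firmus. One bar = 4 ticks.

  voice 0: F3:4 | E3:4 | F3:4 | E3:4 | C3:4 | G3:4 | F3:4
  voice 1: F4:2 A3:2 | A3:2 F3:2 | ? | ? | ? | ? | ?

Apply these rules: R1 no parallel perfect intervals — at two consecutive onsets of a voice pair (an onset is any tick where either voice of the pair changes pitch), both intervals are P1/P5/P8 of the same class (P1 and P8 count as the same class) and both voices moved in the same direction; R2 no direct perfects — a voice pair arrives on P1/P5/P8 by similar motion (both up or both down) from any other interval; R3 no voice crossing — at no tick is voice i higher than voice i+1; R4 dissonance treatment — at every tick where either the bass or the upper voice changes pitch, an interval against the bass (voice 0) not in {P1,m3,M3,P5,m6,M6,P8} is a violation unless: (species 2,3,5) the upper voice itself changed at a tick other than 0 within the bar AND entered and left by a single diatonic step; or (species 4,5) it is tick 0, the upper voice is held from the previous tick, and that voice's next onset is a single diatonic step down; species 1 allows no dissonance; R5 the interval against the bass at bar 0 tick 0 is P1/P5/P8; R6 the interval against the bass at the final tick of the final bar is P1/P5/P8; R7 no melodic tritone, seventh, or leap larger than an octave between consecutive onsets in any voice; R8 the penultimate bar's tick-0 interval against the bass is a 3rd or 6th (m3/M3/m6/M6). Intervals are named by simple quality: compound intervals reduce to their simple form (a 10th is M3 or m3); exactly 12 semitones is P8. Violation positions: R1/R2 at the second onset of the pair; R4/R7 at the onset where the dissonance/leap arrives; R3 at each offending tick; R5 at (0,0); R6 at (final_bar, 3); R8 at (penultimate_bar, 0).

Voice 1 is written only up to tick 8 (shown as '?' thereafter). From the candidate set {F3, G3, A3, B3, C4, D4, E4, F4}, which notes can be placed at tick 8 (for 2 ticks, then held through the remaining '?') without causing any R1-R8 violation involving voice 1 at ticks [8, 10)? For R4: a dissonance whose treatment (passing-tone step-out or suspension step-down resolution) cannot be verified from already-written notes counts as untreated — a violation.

F3: legal
G3: violates R4
A3: legal
B3: violates R4,R7
C4: violates R2
D4: legal
E4: violates R4,R7
F4: violates R2

{A3, D4, F3}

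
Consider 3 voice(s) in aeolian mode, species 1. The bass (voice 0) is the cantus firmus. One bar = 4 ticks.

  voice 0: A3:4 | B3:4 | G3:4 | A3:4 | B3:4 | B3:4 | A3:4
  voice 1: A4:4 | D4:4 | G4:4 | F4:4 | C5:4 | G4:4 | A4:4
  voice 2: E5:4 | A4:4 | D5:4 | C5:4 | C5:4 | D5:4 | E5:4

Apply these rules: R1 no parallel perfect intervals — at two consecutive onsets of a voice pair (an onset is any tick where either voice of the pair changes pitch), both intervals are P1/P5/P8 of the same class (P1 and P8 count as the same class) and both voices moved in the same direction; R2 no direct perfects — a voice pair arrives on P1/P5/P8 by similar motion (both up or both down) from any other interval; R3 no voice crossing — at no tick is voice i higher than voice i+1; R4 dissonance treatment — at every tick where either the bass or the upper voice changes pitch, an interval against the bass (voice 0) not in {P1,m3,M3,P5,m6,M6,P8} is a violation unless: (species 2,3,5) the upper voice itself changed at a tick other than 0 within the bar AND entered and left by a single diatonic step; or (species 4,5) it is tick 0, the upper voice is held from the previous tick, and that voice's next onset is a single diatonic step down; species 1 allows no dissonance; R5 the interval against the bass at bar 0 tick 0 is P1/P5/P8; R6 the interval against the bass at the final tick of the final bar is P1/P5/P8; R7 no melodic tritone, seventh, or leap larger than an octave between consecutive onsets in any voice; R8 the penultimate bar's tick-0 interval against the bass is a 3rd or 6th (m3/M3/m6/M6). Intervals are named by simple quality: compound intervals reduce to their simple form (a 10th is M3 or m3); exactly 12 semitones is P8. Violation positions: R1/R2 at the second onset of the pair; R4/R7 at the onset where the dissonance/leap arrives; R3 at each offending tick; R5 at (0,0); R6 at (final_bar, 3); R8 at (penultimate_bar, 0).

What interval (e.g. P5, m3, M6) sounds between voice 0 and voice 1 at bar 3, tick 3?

voice 0=A3 voice 1=F4 -> m6

m6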